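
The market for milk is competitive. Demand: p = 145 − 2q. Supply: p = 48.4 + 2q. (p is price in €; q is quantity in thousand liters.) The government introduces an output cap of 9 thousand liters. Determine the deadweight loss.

Competitive equilibrium: 145 − 2q = 48.4 + 2q → q* = 24.15, p* = 96.7.
At q = 9: demand price = 145 − 2·9 = 127; supply price = 48.4 + 2·9 = 66.4.
Δq = 24.15 − 9 = 15.15; wedge = 127 − 66.4 = 60.6.
DWL = ½ × 15.15 × 60.6 = €459.045 thousand.

€459.045 thousand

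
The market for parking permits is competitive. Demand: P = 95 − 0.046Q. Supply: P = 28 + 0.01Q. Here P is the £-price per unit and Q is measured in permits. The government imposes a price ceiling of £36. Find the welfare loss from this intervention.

£4400.36

Competitive equilibrium: 95 − 0.046Q = 28 + 0.01Q → Q* = 1196.4286, P* = 39.9643.
At the ceiling P = 36, quantity supplied = (36 − 28)/0.01 = 800.
Willingness to pay at Q' = 800: 95 − 0.046·800 = 58.2.
ΔQ = 1196.4286 − 800 = 396.4286; wedge = 58.2 − 36 = 22.2.
Deadweight loss = ½ × 396.4286 × 22.2 = £4400.36.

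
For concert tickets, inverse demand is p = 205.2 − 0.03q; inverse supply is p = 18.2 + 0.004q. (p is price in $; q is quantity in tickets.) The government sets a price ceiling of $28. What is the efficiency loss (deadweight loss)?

$158142.50

Competitive equilibrium: 205.2 − 0.03q = 18.2 + 0.004q → q* = 5500, p* = 40.2.
At the ceiling p = 28, quantity supplied = (28 − 18.2)/0.004 = 2450.
Willingness to pay at q' = 2450: 205.2 − 0.03·2450 = 131.7.
Δq = 5500 − 2450 = 3050; wedge = 131.7 − 28 = 103.7.
DWL = ½ × 3050 × 103.7 = $158142.50.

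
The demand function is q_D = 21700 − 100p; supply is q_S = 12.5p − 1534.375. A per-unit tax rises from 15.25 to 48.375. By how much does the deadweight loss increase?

In inverse form: demand p = 217 − 0.01q, supply p = 122.75 + 0.08q.
Competitive equilibrium: 217 − 0.01q = 122.75 + 0.08q → q* = 1047.2222, p* = 206.5278.
For a per-unit tax t: Δq = t/0.09, so DWL = ½·t·(t/0.09) = t²/0.18.
At t = 15.25: DWL = 1292.014. At t = 48.375: DWL = 13000.781.
Increase = 13000.781 − 1292.014 = 11708.77.

11708.77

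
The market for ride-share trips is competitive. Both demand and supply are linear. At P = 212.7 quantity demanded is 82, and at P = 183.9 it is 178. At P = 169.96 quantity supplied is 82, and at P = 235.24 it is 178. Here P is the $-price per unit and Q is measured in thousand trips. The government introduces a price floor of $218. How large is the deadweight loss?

Demand slope = (183.9 − 212.7)/(178 − 82) = −0.3, so P = 237.3 − 0.3Q.
Supply slope = (235.24 − 169.96)/(178 − 82) = 0.68, so P = 114.2 + 0.68Q.
Competitive equilibrium: 237.3 − 0.3Q = 114.2 + 0.68Q → Q* = 125.6122, P* = 199.6163.
At the floor P = 218, quantity demanded = (237.3 − 218)/0.3 = 64.3333.
Sellers' marginal cost at Q' = 64.3333: 114.2 + 0.68·64.3333 = 157.9466.
ΔQ = 125.6122 − 64.3333 = 61.2789; wedge = 218 − 157.9466 = 60.0534.
DWL = ½ × 61.2789 × 60.0534 = $1840 thousand.

$1840 thousand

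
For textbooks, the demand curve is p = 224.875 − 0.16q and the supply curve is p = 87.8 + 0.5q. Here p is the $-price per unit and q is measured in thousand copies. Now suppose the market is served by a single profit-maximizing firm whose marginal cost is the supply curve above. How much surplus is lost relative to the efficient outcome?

$541.94 thousand

Competitive equilibrium: 224.875 − 0.16q = 87.8 + 0.5q → q* = 207.68939, p* = 191.6447.
Marginal revenue: MR = 224.875 − 0.32q. Set MR = MC: 224.875 − 0.32q = 87.8 + 0.5q → q_m = 167.16463.
Price p_m = 224.875 − 0.16·167.16463 = 198.12866; MC(q_m) = 87.8 + 0.5·167.16463 = 171.38232.
Competitive q* = 207.68939, so Δq = 40.52476; wedge = 198.12866 − 171.38232 = 26.74634.
Welfare loss = ½ × 40.52476 × 26.74634 = $541.94 thousand.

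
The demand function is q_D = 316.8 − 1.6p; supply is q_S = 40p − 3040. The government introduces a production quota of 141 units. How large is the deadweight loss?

In inverse form: demand p = 198 − 0.625q, supply p = 76 + 0.025q.
Competitive equilibrium: 198 − 0.625q = 76 + 0.025q → q* = 187.6923, p* = 80.6923.
At q = 141: demand price = 198 − 0.625·141 = 109.875; supply price = 76 + 0.025·141 = 79.525.
Δq = 187.6923 − 141 = 46.6923; wedge = 109.875 − 79.525 = 30.35.
DWL = ½ × 46.6923 × 30.35 = 708.56.

708.56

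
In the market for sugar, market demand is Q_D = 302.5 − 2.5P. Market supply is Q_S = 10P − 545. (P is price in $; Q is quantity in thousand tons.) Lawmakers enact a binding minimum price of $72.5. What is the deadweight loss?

In inverse form: demand P = 121 − 0.4Q, supply P = 54.5 + 0.1Q.
Competitive equilibrium: 121 − 0.4Q = 54.5 + 0.1Q → Q* = 133, P* = 67.8.
At the floor P = 72.5, quantity demanded = (121 − 72.5)/0.4 = 121.25.
Sellers' marginal cost at Q' = 121.25: 54.5 + 0.1·121.25 = 66.625.
ΔQ = 133 − 121.25 = 11.75; wedge = 72.5 − 66.625 = 5.875.
Deadweight loss = ½ × 11.75 × 5.875 = $34.52 thousand.

$34.52 thousand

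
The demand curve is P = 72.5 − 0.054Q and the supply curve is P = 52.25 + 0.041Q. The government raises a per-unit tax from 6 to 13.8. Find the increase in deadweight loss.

Competitive equilibrium: 72.5 − 0.054Q = 52.25 + 0.041Q → Q* = 213.1579, P* = 60.9895.
For a per-unit tax t: ΔQ = t/0.095, so DWL = ½·t·(t/0.095) = t²/0.19.
At t = 6: DWL = 189.474. At t = 13.8: DWL = 1002.316.
Increase = 1002.316 − 189.474 = 812.84.

812.84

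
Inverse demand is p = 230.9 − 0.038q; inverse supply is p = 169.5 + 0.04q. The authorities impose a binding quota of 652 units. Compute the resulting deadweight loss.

712.67

Competitive equilibrium: 230.9 − 0.038q = 169.5 + 0.04q → q* = 787.1795, p* = 200.9872.
At q = 652: demand price = 230.9 − 0.038·652 = 206.124; supply price = 169.5 + 0.04·652 = 195.58.
Δq = 787.1795 − 652 = 135.1795; wedge = 206.124 − 195.58 = 10.544.
The triangle = ½ × 135.1795 × 10.544 = 712.67.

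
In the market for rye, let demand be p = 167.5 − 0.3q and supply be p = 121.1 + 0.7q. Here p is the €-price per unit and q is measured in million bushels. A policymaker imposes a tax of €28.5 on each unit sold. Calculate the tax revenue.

Competitive equilibrium: 167.5 − 0.3q = 121.1 + 0.7q → q* = 46.4, p* = 153.58.
With the tax, the buyer price exceeds the seller price by 28.5: (167.5 − 0.3q) − (121.1 + 0.7q) = 28.5 → q' = 17.9.
Tax revenue = 28.5 × 17.9 = €510.15 million.

€510.15 million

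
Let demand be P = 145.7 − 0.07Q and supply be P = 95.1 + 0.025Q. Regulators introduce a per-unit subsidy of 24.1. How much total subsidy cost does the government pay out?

Competitive equilibrium: 145.7 − 0.07Q = 95.1 + 0.025Q → Q* = 532.6316, P* = 108.4158.
The subsidy lowers effective supply by 24.1: P = 71 + 0.025Q.
New quantity: 145.7 − 0.07Q = 71 + 0.025Q → Q' = 786.3158.
Total subsidy cost = 24.1 × 786.3158 = 18950.21.

18950.21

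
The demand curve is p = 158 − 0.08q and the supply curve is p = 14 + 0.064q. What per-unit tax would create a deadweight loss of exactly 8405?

49.2

Competitive equilibrium: 158 − 0.08q = 14 + 0.064q → q* = 1000, p* = 78.
A tax t gives Δq = t/0.144 and wedge t, so DWL = t²/0.288.
t²/0.288 = 8405 → t² = 2420.64 → t = 49.2.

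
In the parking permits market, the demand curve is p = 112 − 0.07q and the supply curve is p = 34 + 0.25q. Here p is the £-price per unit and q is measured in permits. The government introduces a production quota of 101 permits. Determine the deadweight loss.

£3260.41

Competitive equilibrium: 112 − 0.07q = 34 + 0.25q → q* = 243.75, p* = 94.9375.
At q = 101: demand price = 112 − 0.07·101 = 104.93; supply price = 34 + 0.25·101 = 59.25.
Δq = 243.75 − 101 = 142.75; wedge = 104.93 − 59.25 = 45.68.
DWL = ½ × 142.75 × 45.68 = £3260.41.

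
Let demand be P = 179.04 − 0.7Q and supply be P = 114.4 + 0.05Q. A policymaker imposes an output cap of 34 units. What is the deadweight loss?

Competitive equilibrium: 179.04 − 0.7Q = 114.4 + 0.05Q → Q* = 86.1867, P* = 118.7093.
At Q = 34: demand price = 179.04 − 0.7·34 = 155.24; supply price = 114.4 + 0.05·34 = 116.1.
ΔQ = 86.1867 − 34 = 52.1867; wedge = 155.24 − 116.1 = 39.14.
Deadweight loss = ½ × 52.1867 × 39.14 = 1021.29.

1021.29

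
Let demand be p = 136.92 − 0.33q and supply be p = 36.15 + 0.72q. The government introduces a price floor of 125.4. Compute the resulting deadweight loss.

Competitive equilibrium: 136.92 − 0.33q = 36.15 + 0.72q → q* = 95.9714, p* = 105.2494.
At the floor p = 125.4, quantity demanded = (136.92 − 125.4)/0.33 = 34.9091.
Sellers' marginal cost at q' = 34.9091: 36.15 + 0.72·34.9091 = 61.2846.
Δq = 95.9714 − 34.9091 = 61.0623; wedge = 125.4 − 61.2846 = 64.1154.
DWL = ½ × 61.0623 × 64.1154 = 1957.52.

1957.52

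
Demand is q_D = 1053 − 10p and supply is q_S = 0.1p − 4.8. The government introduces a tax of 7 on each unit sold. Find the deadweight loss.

2.43

In inverse form: demand p = 105.3 − 0.1q, supply p = 48 + 10q.
Competitive equilibrium: 105.3 − 0.1q = 48 + 10q → q* = 5.6733, p* = 104.7327.
With the tax, the buyer price exceeds the seller price by 7: (105.3 − 0.1q) − (48 + 10q) = 7 → q' = 4.9802.
Δq = 5.6733 − 4.9802 = 0.6931; the wedge equals the tax, 7.
Deadweight loss = ½ × 0.6931 × 7 = 2.43.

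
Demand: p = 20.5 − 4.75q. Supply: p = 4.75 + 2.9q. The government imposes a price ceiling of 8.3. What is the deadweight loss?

2.66

Competitive equilibrium: 20.5 − 4.75q = 4.75 + 2.9q → q* = 2.0588, p* = 10.7206.
At the ceiling p = 8.3, quantity supplied = (8.3 − 4.75)/2.9 = 1.2241.
Willingness to pay at q' = 1.2241: 20.5 − 4.75·1.2241 = 14.6855.
Δq = 2.0588 − 1.2241 = 0.8347; wedge = 14.6855 − 8.3 = 6.3855.
Welfare loss = ½ × 0.8347 × 6.3855 = 2.66.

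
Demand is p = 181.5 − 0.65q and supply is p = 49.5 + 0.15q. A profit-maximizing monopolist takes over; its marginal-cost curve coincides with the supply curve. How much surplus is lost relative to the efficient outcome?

Competitive equilibrium: 181.5 − 0.65q = 49.5 + 0.15q → q* = 165, p* = 74.25.
Marginal revenue: MR = 181.5 − 1.3q. Set MR = MC: 181.5 − 1.3q = 49.5 + 0.15q → q_m = 91.0345.
Price p_m = 181.5 − 0.65·91.0345 = 122.3276; MC(q_m) = 49.5 + 0.15·91.0345 = 63.1552.
Competitive q* = 165, so Δq = 73.9655; wedge = 122.3276 − 63.1552 = 59.1724.
The triangle = ½ × 73.9655 × 59.1724 = 2188.36.

2188.36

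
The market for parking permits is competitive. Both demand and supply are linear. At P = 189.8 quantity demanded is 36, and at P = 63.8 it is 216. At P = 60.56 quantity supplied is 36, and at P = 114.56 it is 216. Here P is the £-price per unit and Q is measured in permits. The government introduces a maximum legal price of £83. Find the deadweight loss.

£1481.86

Demand slope = (63.8 − 189.8)/(216 − 36) = −0.7, so P = 215 − 0.7Q.
Supply slope = (114.56 − 60.56)/(216 − 36) = 0.3, so P = 49.76 + 0.3Q.
Competitive equilibrium: 215 − 0.7Q = 49.76 + 0.3Q → Q* = 165.24, P* = 99.332.
At the ceiling P = 83, quantity supplied = (83 − 49.76)/0.3 = 110.8.
Willingness to pay at Q' = 110.8: 215 − 0.7·110.8 = 137.44.
ΔQ = 165.24 − 110.8 = 54.44; wedge = 137.44 − 83 = 54.44.
Welfare loss = ½ × 54.44 × 54.44 = £1481.86.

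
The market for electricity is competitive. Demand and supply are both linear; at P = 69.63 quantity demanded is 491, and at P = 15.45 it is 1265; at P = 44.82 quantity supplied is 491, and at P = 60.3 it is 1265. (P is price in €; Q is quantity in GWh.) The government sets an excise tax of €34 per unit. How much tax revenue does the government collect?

Demand slope = (15.45 − 69.63)/(1265 − 491) = −0.07, so P = 104 − 0.07Q.
Supply slope = (60.3 − 44.82)/(1265 − 491) = 0.02, so P = 35 + 0.02Q.
Competitive equilibrium: 104 − 0.07Q = 35 + 0.02Q → Q* = 766.6667, P* = 50.3333.
With the tax, the buyer price exceeds the seller price by 34: (104 − 0.07Q) − (35 + 0.02Q) = 34 → Q' = 388.8889.
Tax revenue = 34 × 388.8889 = €13222.22.

€13222.22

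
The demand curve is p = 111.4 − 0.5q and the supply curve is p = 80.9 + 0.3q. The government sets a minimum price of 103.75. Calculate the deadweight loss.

Competitive equilibrium: 111.4 − 0.5q = 80.9 + 0.3q → q* = 38.125, p* = 92.3375.
At the floor p = 103.75, quantity demanded = (111.4 − 103.75)/0.5 = 15.3.
Sellers' marginal cost at q' = 15.3: 80.9 + 0.3·15.3 = 85.49.
Δq = 38.125 − 15.3 = 22.825; wedge = 103.75 − 85.49 = 18.26.
The triangle = ½ × 22.825 × 18.26 = 208.39.

208.39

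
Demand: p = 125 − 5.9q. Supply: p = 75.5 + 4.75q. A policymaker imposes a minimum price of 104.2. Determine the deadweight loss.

Competitive equilibrium: 125 − 5.9q = 75.5 + 4.75q → q* = 4.6479, p* = 97.5775.
At the floor p = 104.2, quantity demanded = (125 − 104.2)/5.9 = 3.5254.
Sellers' marginal cost at q' = 3.5254: 75.5 + 4.75·3.5254 = 92.2457.
Δq = 4.6479 − 3.5254 = 1.1225; wedge = 104.2 − 92.2457 = 11.9543.
Welfare loss = ½ × 1.1225 × 11.9543 = 6.71.

6.71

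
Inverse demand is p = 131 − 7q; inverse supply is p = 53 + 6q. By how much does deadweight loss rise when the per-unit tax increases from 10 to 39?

Competitive equilibrium: 131 − 7q = 53 + 6q → q* = 6, p* = 89.
For a per-unit tax t: Δq = t/13, so DWL = ½·t·(t/13) = t²/26.
At t = 10: DWL = 3.846. At t = 39: DWL = 58.5.
Increase = 58.5 − 3.846 = 54.65.

54.65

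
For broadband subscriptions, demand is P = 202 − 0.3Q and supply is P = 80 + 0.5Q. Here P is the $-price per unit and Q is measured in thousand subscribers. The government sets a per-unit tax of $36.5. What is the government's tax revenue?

$3900.94 thousand

Competitive equilibrium: 202 − 0.3Q = 80 + 0.5Q → Q* = 152.5, P* = 156.25.
With the tax, the buyer price exceeds the seller price by 36.5: (202 − 0.3Q) − (80 + 0.5Q) = 36.5 → Q' = 106.875.
Tax revenue = 36.5 × 106.875 = $3900.94 thousand.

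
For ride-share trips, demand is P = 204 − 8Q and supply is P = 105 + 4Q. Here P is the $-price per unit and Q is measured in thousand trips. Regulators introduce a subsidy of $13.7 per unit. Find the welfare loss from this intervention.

Competitive equilibrium: 204 − 8Q = 105 + 4Q → Q* = 8.25, P* = 138.
The subsidy lowers effective supply by 13.7: P = 91.3 + 4Q.
New quantity: 204 − 8Q = 91.3 + 4Q → Q' = 9.3917.
Overproduction ΔQ = 9.3917 − 8.25 = 1.1417; wedge = subsidy = 13.7.
DWL = ½ × 1.1417 × 13.7 = $7.82 thousand.

$7.82 thousand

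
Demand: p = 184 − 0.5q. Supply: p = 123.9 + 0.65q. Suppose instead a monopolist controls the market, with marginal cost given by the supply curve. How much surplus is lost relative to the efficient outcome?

144.21

Competitive equilibrium: 184 − 0.5q = 123.9 + 0.65q → q* = 52.2609, p* = 157.8696.
Marginal revenue: MR = 184 − q. Set MR = MC: 184 − q = 123.9 + 0.65q → q_m = 36.4242.
Price p_m = 184 − 0.5·36.4242 = 165.7879; MC(q_m) = 123.9 + 0.65·36.4242 = 147.5757.
Competitive q* = 52.2609, so Δq = 15.8367; wedge = 165.7879 − 147.5757 = 18.2122.
DWL = ½ × 15.8367 × 18.2122 = 144.21.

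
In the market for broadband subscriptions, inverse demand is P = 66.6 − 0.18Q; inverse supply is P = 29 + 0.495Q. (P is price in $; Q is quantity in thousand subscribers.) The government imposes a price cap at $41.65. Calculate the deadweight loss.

Competitive equilibrium: 66.6 − 0.18Q = 29 + 0.495Q → Q* = 55.7037, P* = 56.5733.
At the ceiling P = 41.65, quantity supplied = (41.65 − 29)/0.495 = 25.5556.
Willingness to pay at Q' = 25.5556: 66.6 − 0.18·25.5556 = 62.
ΔQ = 55.7037 − 25.5556 = 30.1481; wedge = 62 − 41.65 = 20.35.
The triangle = ½ × 30.1481 × 20.35 = $306.76 thousand.

$306.76 thousand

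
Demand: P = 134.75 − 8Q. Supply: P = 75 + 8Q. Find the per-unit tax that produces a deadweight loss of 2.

8

Competitive equilibrium: 134.75 − 8Q = 75 + 8Q → Q* = 3.7344, P* = 104.875.
A tax t gives ΔQ = t/16 and wedge t, so DWL = t²/32.
t²/32 = 2 → t² = 64 → t = 8.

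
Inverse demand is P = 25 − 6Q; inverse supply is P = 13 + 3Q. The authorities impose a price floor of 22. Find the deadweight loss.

3.125

Competitive equilibrium: 25 − 6Q = 13 + 3Q → Q* = 1.3333, P* = 17.
At the floor P = 22, quantity demanded = (25 − 22)/6 = 0.5.
Sellers' marginal cost at Q' = 0.5: 13 + 3·0.5 = 14.5.
ΔQ = 1.3333 − 0.5 = 0.8333; wedge = 22 − 14.5 = 7.5.
DWL = ½ × 0.8333 × 7.5 = 3.125.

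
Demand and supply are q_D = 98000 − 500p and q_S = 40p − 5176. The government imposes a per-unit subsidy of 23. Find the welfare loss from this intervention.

In inverse form: demand p = 196 − 0.002q, supply p = 129.4 + 0.025q.
Competitive equilibrium: 196 − 0.002q = 129.4 + 0.025q → q* = 2466.6667, p* = 191.0667.
The subsidy lowers effective supply by 23: p = 106.4 + 0.025q.
New quantity: 196 − 0.002q = 106.4 + 0.025q → q' = 3318.5185.
Overproduction Δq = 3318.5185 − 2466.6667 = 851.8518; wedge = subsidy = 23.
DWL = ½ × 851.8518 × 23 = 9796.30.

9796.30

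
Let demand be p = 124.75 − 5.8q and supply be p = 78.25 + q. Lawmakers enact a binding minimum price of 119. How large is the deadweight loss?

Competitive equilibrium: 124.75 − 5.8q = 78.25 + q → q* = 6.8382, p* = 85.0882.
At the floor p = 119, quantity demanded = (124.75 − 119)/5.8 = 0.9914.
Sellers' marginal cost at q' = 0.9914: 78.25 + 1·0.9914 = 79.2414.
Δq = 6.8382 − 0.9914 = 5.8468; wedge = 119 − 79.2414 = 39.7586.
Deadweight loss = ½ × 5.8468 × 39.7586 = 116.23.

116.23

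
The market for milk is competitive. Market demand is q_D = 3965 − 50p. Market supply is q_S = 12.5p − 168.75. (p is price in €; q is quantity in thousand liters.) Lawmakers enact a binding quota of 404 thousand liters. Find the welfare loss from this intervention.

€3225.80 thousand

In inverse form: demand p = 79.3 − 0.02q, supply p = 13.5 + 0.08q.
Competitive equilibrium: 79.3 − 0.02q = 13.5 + 0.08q → q* = 658, p* = 66.14.
At q = 404: demand price = 79.3 − 0.02·404 = 71.22; supply price = 13.5 + 0.08·404 = 45.82.
Δq = 658 − 404 = 254; wedge = 71.22 − 45.82 = 25.4.
DWL = ½ × 254 × 25.4 = €3225.80 thousand.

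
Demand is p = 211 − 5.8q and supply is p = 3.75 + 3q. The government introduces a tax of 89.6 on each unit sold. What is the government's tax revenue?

Competitive equilibrium: 211 − 5.8q = 3.75 + 3q → q* = 23.5511, p* = 74.4034.
With the tax, the buyer price exceeds the seller price by 89.6: (211 − 5.8q) − (3.75 + 3q) = 89.6 → q' = 13.3693.
Tax revenue = 89.6 × 13.3693 = 1197.89.

1197.89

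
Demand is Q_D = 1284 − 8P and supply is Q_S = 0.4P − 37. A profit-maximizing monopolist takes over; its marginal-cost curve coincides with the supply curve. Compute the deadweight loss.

In inverse form: demand P = 160.5 − 0.125Q, supply P = 92.5 + 2.5Q.
Competitive equilibrium: 160.5 − 0.125Q = 92.5 + 2.5Q → Q* = 25.9048, P* = 157.2619.
Marginal revenue: MR = 160.5 − 0.25Q. Set MR = MC: 160.5 − 0.25Q = 92.5 + 2.5Q → Q_m = 24.7273.
Price P_m = 160.5 − 0.125·24.7273 = 157.4091; MC(Q_m) = 92.5 + 2.5·24.7273 = 154.3183.
Competitive Q* = 25.9048, so ΔQ = 1.1775; wedge = 157.4091 − 154.3183 = 3.0908.
Welfare loss = ½ × 1.1775 × 3.0908 = 1.82.

1.82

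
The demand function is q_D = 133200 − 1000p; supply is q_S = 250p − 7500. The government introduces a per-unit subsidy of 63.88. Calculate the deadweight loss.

408065.44

In inverse form: demand p = 133.2 − 0.001q, supply p = 30 + 0.004q.
Competitive equilibrium: 133.2 − 0.001q = 30 + 0.004q → q* = 20640, p* = 112.56.
The subsidy lowers effective supply by 63.88: p = 0.004q − 33.88.
New quantity: 133.2 − 0.001q = 0.004q − 33.88 → q' = 33416.
Overproduction Δq = 33416 − 20640 = 12776; wedge = subsidy = 63.88.
DWL = ½ × 12776 × 63.88 = 408065.44.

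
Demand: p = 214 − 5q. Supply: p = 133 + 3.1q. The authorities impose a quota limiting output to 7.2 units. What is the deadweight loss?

31.752

Competitive equilibrium: 214 − 5q = 133 + 3.1q → q* = 10, p* = 164.
At q = 7.2: demand price = 214 − 5·7.2 = 178; supply price = 133 + 3.1·7.2 = 155.32.
Δq = 10 − 7.2 = 2.8; wedge = 178 − 155.32 = 22.68.
The triangle = ½ × 2.8 × 22.68 = 31.752.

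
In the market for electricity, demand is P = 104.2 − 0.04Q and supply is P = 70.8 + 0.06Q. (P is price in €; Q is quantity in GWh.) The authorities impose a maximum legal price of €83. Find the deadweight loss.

Competitive equilibrium: 104.2 − 0.04Q = 70.8 + 0.06Q → Q* = 334, P* = 90.84.
At the ceiling P = 83, quantity supplied = (83 − 70.8)/0.06 = 203.3333.
Willingness to pay at Q' = 203.3333: 104.2 − 0.04·203.3333 = 96.0667.
ΔQ = 334 − 203.3333 = 130.6667; wedge = 96.0667 − 83 = 13.0667.
Welfare loss = ½ × 130.6667 × 13.0667 = €853.69.

€853.69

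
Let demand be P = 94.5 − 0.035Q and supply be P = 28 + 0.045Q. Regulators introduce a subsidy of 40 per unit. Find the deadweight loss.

Competitive equilibrium: 94.5 − 0.035Q = 28 + 0.045Q → Q* = 831.25, P* = 65.4063.
The subsidy lowers effective supply by 40: P = 0.045Q − 12.
New quantity: 94.5 − 0.035Q = 0.045Q − 12 → Q' = 1331.25.
Overproduction ΔQ = 1331.25 − 831.25 = 500; wedge = subsidy = 40.
Welfare loss = ½ × 500 × 40 = 10000.

10000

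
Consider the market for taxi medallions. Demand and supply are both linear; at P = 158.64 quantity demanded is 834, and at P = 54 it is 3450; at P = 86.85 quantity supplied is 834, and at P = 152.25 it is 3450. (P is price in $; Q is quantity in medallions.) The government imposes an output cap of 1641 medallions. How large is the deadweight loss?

$2875.71

Demand slope = (54 − 158.64)/(3450 − 834) = −0.04, so P = 192 − 0.04Q.
Supply slope = (152.25 − 86.85)/(3450 − 834) = 0.025, so P = 66 + 0.025Q.
Competitive equilibrium: 192 − 0.04Q = 66 + 0.025Q → Q* = 1938.4615, P* = 114.4615.
At Q = 1641: demand price = 192 − 0.04·1641 = 126.36; supply price = 66 + 0.025·1641 = 107.025.
ΔQ = 1938.4615 − 1641 = 297.4615; wedge = 126.36 − 107.025 = 19.335.
DWL = ½ × 297.4615 × 19.335 = $2875.71.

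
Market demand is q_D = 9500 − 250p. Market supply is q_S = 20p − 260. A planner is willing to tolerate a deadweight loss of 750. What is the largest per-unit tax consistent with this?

9

In inverse form: demand p = 38 − 0.004q, supply p = 13 + 0.05q.
Competitive equilibrium: 38 − 0.004q = 13 + 0.05q → q* = 462.963, p* = 36.1481.
A tax t gives Δq = t/0.054 and wedge t, so DWL = t²/0.108.
t²/0.108 = 750 → t² = 81 → t = 9.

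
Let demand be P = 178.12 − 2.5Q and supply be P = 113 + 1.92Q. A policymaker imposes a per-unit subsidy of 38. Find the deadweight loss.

163.35

Competitive equilibrium: 178.12 − 2.5Q = 113 + 1.92Q → Q* = 14.733, P* = 141.2874.
The subsidy lowers effective supply by 38: P = 75 + 1.92Q.
New quantity: 178.12 − 2.5Q = 75 + 1.92Q → Q' = 23.3303.
Overproduction ΔQ = 23.3303 − 14.733 = 8.5973; wedge = subsidy = 38.
Deadweight loss = ½ × 8.5973 × 38 = 163.35.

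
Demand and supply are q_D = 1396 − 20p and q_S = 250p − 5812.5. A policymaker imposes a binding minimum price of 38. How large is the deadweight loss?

In inverse form: demand p = 69.8 − 0.05q, supply p = 23.25 + 0.004q.
Competitive equilibrium: 69.8 − 0.05q = 23.25 + 0.004q → q* = 862.037, p* = 26.6981.
At the floor p = 38, quantity demanded = (69.8 − 38)/0.05 = 636.
Sellers' marginal cost at q' = 636: 23.25 + 0.004·636 = 25.794.
Δq = 862.037 − 636 = 226.037; wedge = 38 − 25.794 = 12.206.
Deadweight loss = ½ × 226.037 × 12.206 = 1379.50.

1379.50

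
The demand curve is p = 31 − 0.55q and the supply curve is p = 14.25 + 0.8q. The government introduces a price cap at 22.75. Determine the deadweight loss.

Competitive equilibrium: 31 − 0.55q = 14.25 + 0.8q → q* = 12.4074, p* = 24.1759.
At the ceiling p = 22.75, quantity supplied = (22.75 − 14.25)/0.8 = 10.625.
Willingness to pay at q' = 10.625: 31 − 0.55·10.625 = 25.1563.
Δq = 12.4074 − 10.625 = 1.7824; wedge = 25.1563 − 22.75 = 2.4063.
DWL = ½ × 1.7824 × 2.4063 = 2.14.

2.14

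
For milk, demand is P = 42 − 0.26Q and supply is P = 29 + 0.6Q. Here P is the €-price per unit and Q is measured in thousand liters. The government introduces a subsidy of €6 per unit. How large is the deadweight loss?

Competitive equilibrium: 42 − 0.26Q = 29 + 0.6Q → Q* = 15.1163, P* = 38.0698.
The subsidy lowers effective supply by 6: P = 23 + 0.6Q.
New quantity: 42 − 0.26Q = 23 + 0.6Q → Q' = 22.093.
Overproduction ΔQ = 22.093 − 15.1163 = 6.9767; wedge = subsidy = 6.
The triangle = ½ × 6.9767 × 6 = €20.93 thousand.

€20.93 thousand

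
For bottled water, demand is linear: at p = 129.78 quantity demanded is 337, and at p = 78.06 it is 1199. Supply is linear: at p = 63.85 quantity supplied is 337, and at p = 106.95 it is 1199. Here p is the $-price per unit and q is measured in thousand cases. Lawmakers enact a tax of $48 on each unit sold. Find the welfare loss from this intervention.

Demand slope = (78.06 − 129.78)/(1199 − 337) = −0.06, so p = 150 − 0.06q.
Supply slope = (106.95 − 63.85)/(1199 − 337) = 0.05, so p = 47 + 0.05q.
Competitive equilibrium: 150 − 0.06q = 47 + 0.05q → q* = 936.3636, p* = 93.8182.
With the tax, the buyer price exceeds the seller price by 48: (150 − 0.06q) − (47 + 0.05q) = 48 → q' = 500.
Δq = 936.3636 − 500 = 436.3636; the wedge equals the tax, 48.
The triangle = ½ × 436.3636 × 48 = $10472.73 thousand.

$10472.73 thousand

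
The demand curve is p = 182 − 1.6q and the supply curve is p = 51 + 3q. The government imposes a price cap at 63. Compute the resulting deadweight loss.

1378.13

Competitive equilibrium: 182 − 1.6q = 51 + 3q → q* = 28.4783, p* = 136.4348.
At the ceiling p = 63, quantity supplied = (63 − 51)/3 = 4.
Willingness to pay at q' = 4: 182 − 1.6·4 = 175.6.
Δq = 28.4783 − 4 = 24.4783; wedge = 175.6 − 63 = 112.6.
DWL = ½ × 24.4783 × 112.6 = 1378.13.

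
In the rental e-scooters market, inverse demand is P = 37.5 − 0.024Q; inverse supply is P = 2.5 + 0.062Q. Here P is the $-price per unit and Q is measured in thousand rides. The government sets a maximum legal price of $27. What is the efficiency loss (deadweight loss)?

Competitive equilibrium: 37.5 − 0.024Q = 2.5 + 0.062Q → Q* = 406.9767, P* = 27.7326.
At the ceiling P = 27, quantity supplied = (27 − 2.5)/0.062 = 395.1613.
Willingness to pay at Q' = 395.1613: 37.5 − 0.024·395.1613 = 28.0161.
ΔQ = 406.9767 − 395.1613 = 11.8154; wedge = 28.0161 − 27 = 1.0161.
DWL = ½ × 11.8154 × 1.0161 = $6 thousand.

$6 thousand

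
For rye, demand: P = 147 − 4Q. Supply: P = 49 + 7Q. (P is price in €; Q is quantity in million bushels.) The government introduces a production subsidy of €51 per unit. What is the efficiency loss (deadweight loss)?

Competitive equilibrium: 147 − 4Q = 49 + 7Q → Q* = 8.9091, P* = 111.3636.
The subsidy lowers effective supply by 51: P = 7Q − 2.
New quantity: 147 − 4Q = 7Q − 2 → Q' = 13.5455.
Overproduction ΔQ = 13.5455 − 8.9091 = 4.6364; wedge = subsidy = 51.
DWL = ½ × 4.6364 × 51 = €118.23 million.

€118.23 million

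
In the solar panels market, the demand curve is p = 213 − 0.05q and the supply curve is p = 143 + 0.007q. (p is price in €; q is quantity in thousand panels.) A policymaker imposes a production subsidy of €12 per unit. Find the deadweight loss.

€1263.16 thousand

Competitive equilibrium: 213 − 0.05q = 143 + 0.007q → q* = 1228.0702, p* = 151.5965.
The subsidy lowers effective supply by 12: p = 131 + 0.007q.
New quantity: 213 − 0.05q = 131 + 0.007q → q' = 1438.5965.
Overproduction Δq = 1438.5965 − 1228.0702 = 210.5263; wedge = subsidy = 12.
DWL = ½ × 210.5263 × 12 = €1263.16 thousand.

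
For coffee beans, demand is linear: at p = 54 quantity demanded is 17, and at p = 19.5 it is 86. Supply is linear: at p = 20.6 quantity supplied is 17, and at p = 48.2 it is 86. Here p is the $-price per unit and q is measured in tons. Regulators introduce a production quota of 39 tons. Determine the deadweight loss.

Demand slope = (19.5 − 54)/(86 − 17) = −0.5, so p = 62.5 − 0.5q.
Supply slope = (48.2 − 20.6)/(86 − 17) = 0.4, so p = 13.8 + 0.4q.
Competitive equilibrium: 62.5 − 0.5q = 13.8 + 0.4q → q* = 54.1111, p* = 35.4444.
At q = 39: demand price = 62.5 − 0.5·39 = 43; supply price = 13.8 + 0.4·39 = 29.4.
Δq = 54.1111 − 39 = 15.1111; wedge = 43 − 29.4 = 13.6.
Deadweight loss = ½ × 15.1111 × 13.6 = $102.76.

$102.76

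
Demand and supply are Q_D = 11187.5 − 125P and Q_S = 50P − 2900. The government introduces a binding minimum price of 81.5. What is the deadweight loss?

In inverse form: demand P = 89.5 − 0.008Q, supply P = 58 + 0.02Q.
Competitive equilibrium: 89.5 − 0.008Q = 58 + 0.02Q → Q* = 1125, P* = 80.5.
At the floor P = 81.5, quantity demanded = (89.5 − 81.5)/0.008 = 1000.
Sellers' marginal cost at Q' = 1000: 58 + 0.02·1000 = 78.
ΔQ = 1125 − 1000 = 125; wedge = 81.5 − 78 = 3.5.
The triangle = ½ × 125 × 3.5 = 218.75.

218.75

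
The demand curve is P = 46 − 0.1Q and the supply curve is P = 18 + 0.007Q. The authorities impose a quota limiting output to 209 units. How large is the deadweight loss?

148.48

Competitive equilibrium: 46 − 0.1Q = 18 + 0.007Q → Q* = 261.6822, P* = 19.8318.
At Q = 209: demand price = 46 − 0.1·209 = 25.1; supply price = 18 + 0.007·209 = 19.463.
ΔQ = 261.6822 − 209 = 52.6822; wedge = 25.1 − 19.463 = 5.637.
The triangle = ½ × 52.6822 × 5.637 = 148.48.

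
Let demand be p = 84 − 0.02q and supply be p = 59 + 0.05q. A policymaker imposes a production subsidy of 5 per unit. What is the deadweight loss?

Competitive equilibrium: 84 − 0.02q = 59 + 0.05q → q* = 357.1429, p* = 76.8571.
The subsidy lowers effective supply by 5: p = 54 + 0.05q.
New quantity: 84 − 0.02q = 54 + 0.05q → q' = 428.5714.
Overproduction Δq = 428.5714 − 357.1429 = 71.4285; wedge = subsidy = 5.
The triangle = ½ × 71.4285 × 5 = 178.57.

178.57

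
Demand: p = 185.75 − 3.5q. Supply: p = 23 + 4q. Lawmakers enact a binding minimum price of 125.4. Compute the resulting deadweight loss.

Competitive equilibrium: 185.75 − 3.5q = 23 + 4q → q* = 21.7, p* = 109.8.
At the floor p = 125.4, quantity demanded = (185.75 − 125.4)/3.5 = 17.2429.
Sellers' marginal cost at q' = 17.2429: 23 + 4·17.2429 = 91.9716.
Δq = 21.7 − 17.2429 = 4.4571; wedge = 125.4 − 91.9716 = 33.4284.
The triangle = ½ × 4.4571 × 33.4284 = 74.50.

74.50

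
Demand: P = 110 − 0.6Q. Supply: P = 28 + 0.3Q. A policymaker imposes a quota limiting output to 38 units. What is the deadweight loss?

1269.36

Competitive equilibrium: 110 − 0.6Q = 28 + 0.3Q → Q* = 91.1111, P* = 55.3333.
At Q = 38: demand price = 110 − 0.6·38 = 87.2; supply price = 28 + 0.3·38 = 39.4.
ΔQ = 91.1111 − 38 = 53.1111; wedge = 87.2 − 39.4 = 47.8.
Welfare loss = ½ × 53.1111 × 47.8 = 1269.36.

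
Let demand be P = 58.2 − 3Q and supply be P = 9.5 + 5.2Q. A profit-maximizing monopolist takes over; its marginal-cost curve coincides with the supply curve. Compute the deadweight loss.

10.38

Competitive equilibrium: 58.2 − 3Q = 9.5 + 5.2Q → Q* = 5.939, P* = 40.3829.
Marginal revenue: MR = 58.2 − 6Q. Set MR = MC: 58.2 − 6Q = 9.5 + 5.2Q → Q_m = 4.3482.
Price P_m = 58.2 − 3·4.3482 = 45.1554; MC(Q_m) = 9.5 + 5.2·4.3482 = 32.1106.
Competitive Q* = 5.939, so ΔQ = 1.5908; wedge = 45.1554 − 32.1106 = 13.0448.
The triangle = ½ × 1.5908 × 13.0448 = 10.38.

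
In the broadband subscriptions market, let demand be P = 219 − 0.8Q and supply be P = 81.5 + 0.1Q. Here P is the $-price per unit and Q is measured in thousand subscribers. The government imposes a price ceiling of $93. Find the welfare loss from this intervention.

Competitive equilibrium: 219 − 0.8Q = 81.5 + 0.1Q → Q* = 152.7778, P* = 96.7778.
At the ceiling P = 93, quantity supplied = (93 − 81.5)/0.1 = 115.
Willingness to pay at Q' = 115: 219 − 0.8·115 = 127.
ΔQ = 152.7778 − 115 = 37.7778; wedge = 127 − 93 = 34.
The triangle = ½ × 37.7778 × 34 = $642.22 thousand.

$642.22 thousand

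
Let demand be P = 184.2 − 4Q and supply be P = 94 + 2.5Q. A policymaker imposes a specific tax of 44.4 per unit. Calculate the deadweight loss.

151.64

Competitive equilibrium: 184.2 − 4Q = 94 + 2.5Q → Q* = 13.8769, P* = 128.6923.
With the tax, the buyer price exceeds the seller price by 44.4: (184.2 − 4Q) − (94 + 2.5Q) = 44.4 → Q' = 7.0462.
ΔQ = 13.8769 − 7.0462 = 6.8307; the wedge equals the tax, 44.4.
The triangle = ½ × 6.8307 × 44.4 = 151.64.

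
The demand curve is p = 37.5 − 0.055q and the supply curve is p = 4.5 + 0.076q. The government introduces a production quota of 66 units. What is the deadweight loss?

Competitive equilibrium: 37.5 − 0.055q = 4.5 + 0.076q → q* = 251.9084, p* = 23.645.
At q = 66: demand price = 37.5 − 0.055·66 = 33.87; supply price = 4.5 + 0.076·66 = 9.516.
Δq = 251.9084 − 66 = 185.9084; wedge = 33.87 − 9.516 = 24.354.
DWL = ½ × 185.9084 × 24.354 = 2263.81.

2263.81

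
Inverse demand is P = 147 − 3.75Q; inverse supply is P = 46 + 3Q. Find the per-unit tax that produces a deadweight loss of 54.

Competitive equilibrium: 147 − 3.75Q = 46 + 3Q → Q* = 14.963, P* = 90.8889.
A tax t gives ΔQ = t/6.75 and wedge t, so DWL = t²/13.5.
t²/13.5 = 54 → t² = 729 → t = 27.

27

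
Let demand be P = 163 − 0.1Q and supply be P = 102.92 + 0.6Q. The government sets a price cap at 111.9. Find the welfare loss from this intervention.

1757.49

Competitive equilibrium: 163 − 0.1Q = 102.92 + 0.6Q → Q* = 85.8286, P* = 154.4171.
At the ceiling P = 111.9, quantity supplied = (111.9 − 102.92)/0.6 = 14.9667.
Willingness to pay at Q' = 14.9667: 163 − 0.1·14.9667 = 161.5033.
ΔQ = 85.8286 − 14.9667 = 70.8619; wedge = 161.5033 − 111.9 = 49.6033.
DWL = ½ × 70.8619 × 49.6033 = 1757.49.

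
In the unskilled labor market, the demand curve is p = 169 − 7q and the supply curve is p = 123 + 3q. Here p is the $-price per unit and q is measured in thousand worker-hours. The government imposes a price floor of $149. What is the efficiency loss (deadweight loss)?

Competitive equilibrium: 169 − 7q = 123 + 3q → q* = 4.6, p* = 136.8.
At the floor p = 149, quantity demanded = (169 − 149)/7 = 2.8571.
Sellers' marginal cost at q' = 2.8571: 123 + 3·2.8571 = 131.5713.
Δq = 4.6 − 2.8571 = 1.7429; wedge = 149 − 131.5713 = 17.4287.
DWL = ½ × 1.7429 × 17.4287 = $15.19 thousand.

$15.19 thousand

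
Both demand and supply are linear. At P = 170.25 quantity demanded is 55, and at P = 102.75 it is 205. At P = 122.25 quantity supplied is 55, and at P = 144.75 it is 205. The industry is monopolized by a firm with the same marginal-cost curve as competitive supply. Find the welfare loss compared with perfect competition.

1004.23

Demand slope = (102.75 − 170.25)/(205 − 55) = −0.45, so P = 195 − 0.45Q.
Supply slope = (144.75 − 122.25)/(205 − 55) = 0.15, so P = 114 + 0.15Q.
Competitive equilibrium: 195 − 0.45Q = 114 + 0.15Q → Q* = 135, P* = 134.25.
Marginal revenue: MR = 195 − 0.9Q. Set MR = MC: 195 − 0.9Q = 114 + 0.15Q → Q_m = 77.1429.
Price P_m = 195 − 0.45·77.1429 = 160.2857; MC(Q_m) = 114 + 0.15·77.1429 = 125.5714.
Competitive Q* = 135, so ΔQ = 57.8571; wedge = 160.2857 − 125.5714 = 34.7143.
Deadweight loss = ½ × 57.8571 × 34.7143 = 1004.23.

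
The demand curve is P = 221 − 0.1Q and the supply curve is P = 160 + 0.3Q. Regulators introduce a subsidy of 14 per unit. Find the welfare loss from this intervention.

Competitive equilibrium: 221 − 0.1Q = 160 + 0.3Q → Q* = 152.5, P* = 205.75.
The subsidy lowers effective supply by 14: P = 146 + 0.3Q.
New quantity: 221 − 0.1Q = 146 + 0.3Q → Q' = 187.5.
Overproduction ΔQ = 187.5 − 152.5 = 35; wedge = subsidy = 14.
DWL = ½ × 35 × 14 = 245.

245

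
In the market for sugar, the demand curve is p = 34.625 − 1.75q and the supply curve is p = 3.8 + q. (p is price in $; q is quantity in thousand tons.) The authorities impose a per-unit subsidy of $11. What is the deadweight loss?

$22 thousand

Competitive equilibrium: 34.625 − 1.75q = 3.8 + q → q* = 11.2091, p* = 15.0091.
The subsidy lowers effective supply by 11: p = q − 7.2.
New quantity: 34.625 − 1.75q = q − 7.2 → q' = 15.2091.
Overproduction Δq = 15.2091 − 11.2091 = 4; wedge = subsidy = 11.
The triangle = ½ × 4 × 11 = $22 thousand.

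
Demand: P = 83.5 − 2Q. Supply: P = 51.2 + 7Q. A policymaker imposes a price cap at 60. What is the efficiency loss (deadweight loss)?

24.47

Competitive equilibrium: 83.5 − 2Q = 51.2 + 7Q → Q* = 3.5889, P* = 76.3222.
At the ceiling P = 60, quantity supplied = (60 − 51.2)/7 = 1.2571.
Willingness to pay at Q' = 1.2571: 83.5 − 2·1.2571 = 80.9858.
ΔQ = 3.5889 − 1.2571 = 2.3318; wedge = 80.9858 − 60 = 20.9858.
Welfare loss = ½ × 2.3318 × 20.9858 = 24.47.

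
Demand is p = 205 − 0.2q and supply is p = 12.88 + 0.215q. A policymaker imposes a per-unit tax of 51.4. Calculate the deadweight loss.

Competitive equilibrium: 205 − 0.2q = 12.88 + 0.215q → q* = 462.93976, p* = 112.41205.
With the tax, the buyer price exceeds the seller price by 51.4: (205 − 0.2q) − (12.88 + 0.215q) = 51.4 → q' = 339.08434.
Δq = 462.93976 − 339.08434 = 123.85542; the wedge equals the tax, 51.4.
Deadweight loss = ½ × 123.85542 × 51.4 = 3183.08.

3183.08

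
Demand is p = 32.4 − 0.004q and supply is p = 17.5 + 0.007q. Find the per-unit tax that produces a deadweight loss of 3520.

Competitive equilibrium: 32.4 − 0.004q = 17.5 + 0.007q → q* = 1354.5455, p* = 26.9818.
A tax t gives Δq = t/0.011 and wedge t, so DWL = t²/0.022.
t²/0.022 = 3520 → t² = 77.44 → t = 8.8.

8.8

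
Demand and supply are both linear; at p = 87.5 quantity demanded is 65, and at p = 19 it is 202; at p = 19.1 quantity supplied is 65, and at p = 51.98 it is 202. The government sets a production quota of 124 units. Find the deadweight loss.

Demand slope = (19 − 87.5)/(202 − 65) = −0.5, so p = 120 − 0.5q.
Supply slope = (51.98 − 19.1)/(202 − 65) = 0.24, so p = 3.5 + 0.24q.
Competitive equilibrium: 120 − 0.5q = 3.5 + 0.24q → q* = 157.4324, p* = 41.2838.
At q = 124: demand price = 120 − 0.5·124 = 58; supply price = 3.5 + 0.24·124 = 33.26.
Δq = 157.4324 − 124 = 33.4324; wedge = 58 − 33.26 = 24.74.
The triangle = ½ × 33.4324 × 24.74 = 413.56.

413.56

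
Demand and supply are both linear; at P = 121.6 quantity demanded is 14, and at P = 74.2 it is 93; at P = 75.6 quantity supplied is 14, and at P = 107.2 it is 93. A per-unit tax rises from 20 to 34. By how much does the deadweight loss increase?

Demand slope = (74.2 − 121.6)/(93 − 14) = −0.6, so P = 130 − 0.6Q.
Supply slope = (107.2 − 75.6)/(93 − 14) = 0.4, so P = 70 + 0.4Q.
Competitive equilibrium: 130 − 0.6Q = 70 + 0.4Q → Q* = 60, P* = 94.
For a per-unit tax t: ΔQ = t/1, so DWL = ½·t·(t/1) = t²/2.
At t = 20: DWL = 200. At t = 34: DWL = 578.
Increase = 578 − 200 = 378.

378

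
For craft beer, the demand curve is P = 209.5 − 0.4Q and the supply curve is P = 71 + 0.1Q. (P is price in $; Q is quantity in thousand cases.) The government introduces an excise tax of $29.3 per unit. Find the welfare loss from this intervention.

$858.49 thousand

Competitive equilibrium: 209.5 − 0.4Q = 71 + 0.1Q → Q* = 277, P* = 98.7.
With the tax, the buyer price exceeds the seller price by 29.3: (209.5 − 0.4Q) − (71 + 0.1Q) = 29.3 → Q' = 218.4.
ΔQ = 277 − 218.4 = 58.6; the wedge equals the tax, 29.3.
Welfare loss = ½ × 58.6 × 29.3 = $858.49 thousand.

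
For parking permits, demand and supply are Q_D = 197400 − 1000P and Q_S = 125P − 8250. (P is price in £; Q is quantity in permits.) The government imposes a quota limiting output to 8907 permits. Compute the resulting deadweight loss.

£145846.12

In inverse form: demand P = 197.4 − 0.001Q, supply P = 66 + 0.008Q.
Competitive equilibrium: 197.4 − 0.001Q = 66 + 0.008Q → Q* = 14600, P* = 182.8.
At Q = 8907: demand price = 197.4 − 0.001·8907 = 188.493; supply price = 66 + 0.008·8907 = 137.256.
ΔQ = 14600 − 8907 = 5693; wedge = 188.493 − 137.256 = 51.237.
Deadweight loss = ½ × 5693 × 51.237 = £145846.12.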